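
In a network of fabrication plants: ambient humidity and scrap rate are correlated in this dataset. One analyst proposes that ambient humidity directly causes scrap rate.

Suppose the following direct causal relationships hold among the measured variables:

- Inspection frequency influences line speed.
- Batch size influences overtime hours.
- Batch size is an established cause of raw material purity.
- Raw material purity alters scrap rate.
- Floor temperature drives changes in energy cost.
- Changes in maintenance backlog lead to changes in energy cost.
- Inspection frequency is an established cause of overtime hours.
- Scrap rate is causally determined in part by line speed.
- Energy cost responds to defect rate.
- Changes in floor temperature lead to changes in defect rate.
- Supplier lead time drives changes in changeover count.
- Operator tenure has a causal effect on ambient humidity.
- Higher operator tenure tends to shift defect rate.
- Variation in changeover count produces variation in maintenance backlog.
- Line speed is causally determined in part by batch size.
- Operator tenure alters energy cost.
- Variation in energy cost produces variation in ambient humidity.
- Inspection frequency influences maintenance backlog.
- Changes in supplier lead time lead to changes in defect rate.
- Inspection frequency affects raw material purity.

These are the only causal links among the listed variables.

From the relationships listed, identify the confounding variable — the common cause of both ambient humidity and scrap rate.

Inspection frequency has a causal path to ambient humidity (inspection frequency → maintenance backlog → energy cost → ambient humidity) and a separate causal path to scrap rate (inspection frequency → raw material purity → scrap rate), so it is a common cause of both.
No stated relationship gives ambient humidity a causal route to scrap rate, so the correlation is explained by the shared upstream cause rather than a direct effect.

inspection frequency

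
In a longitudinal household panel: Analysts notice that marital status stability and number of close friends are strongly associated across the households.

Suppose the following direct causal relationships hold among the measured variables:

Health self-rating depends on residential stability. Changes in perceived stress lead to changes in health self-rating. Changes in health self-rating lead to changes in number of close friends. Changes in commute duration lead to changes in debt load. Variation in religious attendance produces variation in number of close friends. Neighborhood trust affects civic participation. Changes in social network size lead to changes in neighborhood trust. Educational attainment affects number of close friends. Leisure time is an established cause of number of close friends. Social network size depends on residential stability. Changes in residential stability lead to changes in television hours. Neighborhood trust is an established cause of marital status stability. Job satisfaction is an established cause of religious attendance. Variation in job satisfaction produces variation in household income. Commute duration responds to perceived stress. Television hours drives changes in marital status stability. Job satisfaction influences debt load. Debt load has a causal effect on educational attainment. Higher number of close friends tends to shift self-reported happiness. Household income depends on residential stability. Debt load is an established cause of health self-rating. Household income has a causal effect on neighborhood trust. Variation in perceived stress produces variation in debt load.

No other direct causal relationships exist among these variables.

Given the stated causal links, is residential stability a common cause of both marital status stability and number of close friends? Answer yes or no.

yes

Residential stability has a causal path to marital status stability (residential stability → television hours → marital status stability) and to number of close friends (residential stability → health self-rating → number of close friends), so it is a common cause of both — a confounder.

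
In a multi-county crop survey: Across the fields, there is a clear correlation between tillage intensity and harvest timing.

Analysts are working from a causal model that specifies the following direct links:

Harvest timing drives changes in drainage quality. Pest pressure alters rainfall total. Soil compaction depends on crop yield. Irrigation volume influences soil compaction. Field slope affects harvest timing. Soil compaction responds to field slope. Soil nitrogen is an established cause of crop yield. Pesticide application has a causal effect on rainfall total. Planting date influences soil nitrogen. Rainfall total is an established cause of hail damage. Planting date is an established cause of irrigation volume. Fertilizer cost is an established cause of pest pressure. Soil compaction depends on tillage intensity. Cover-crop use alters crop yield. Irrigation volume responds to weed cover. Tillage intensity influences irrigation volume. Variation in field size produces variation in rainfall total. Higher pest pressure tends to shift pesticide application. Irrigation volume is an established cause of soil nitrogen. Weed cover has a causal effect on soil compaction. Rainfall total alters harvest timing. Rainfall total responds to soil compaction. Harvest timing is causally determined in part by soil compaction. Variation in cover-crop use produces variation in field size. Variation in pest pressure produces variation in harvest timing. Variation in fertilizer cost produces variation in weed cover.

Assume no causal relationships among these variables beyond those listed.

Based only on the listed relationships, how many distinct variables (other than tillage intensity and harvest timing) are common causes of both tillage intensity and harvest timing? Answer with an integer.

0

No listed variable has a causal path to both tillage intensity and harvest timing, so there are no common causes.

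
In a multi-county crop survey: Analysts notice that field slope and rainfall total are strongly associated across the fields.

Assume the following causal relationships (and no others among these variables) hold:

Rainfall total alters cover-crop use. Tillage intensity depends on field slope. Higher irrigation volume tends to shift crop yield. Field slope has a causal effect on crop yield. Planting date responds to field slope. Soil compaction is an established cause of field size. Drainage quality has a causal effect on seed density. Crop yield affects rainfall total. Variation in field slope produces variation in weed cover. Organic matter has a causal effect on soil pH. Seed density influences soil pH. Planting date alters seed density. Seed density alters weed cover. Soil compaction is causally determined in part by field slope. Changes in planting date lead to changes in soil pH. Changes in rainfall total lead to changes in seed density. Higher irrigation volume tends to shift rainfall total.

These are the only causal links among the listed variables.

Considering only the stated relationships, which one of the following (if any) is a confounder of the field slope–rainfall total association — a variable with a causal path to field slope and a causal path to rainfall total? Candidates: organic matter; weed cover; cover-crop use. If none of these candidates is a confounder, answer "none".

None of the listed candidates has causal paths to both field slope and rainfall total in the stated relationships, so none is a common cause.

none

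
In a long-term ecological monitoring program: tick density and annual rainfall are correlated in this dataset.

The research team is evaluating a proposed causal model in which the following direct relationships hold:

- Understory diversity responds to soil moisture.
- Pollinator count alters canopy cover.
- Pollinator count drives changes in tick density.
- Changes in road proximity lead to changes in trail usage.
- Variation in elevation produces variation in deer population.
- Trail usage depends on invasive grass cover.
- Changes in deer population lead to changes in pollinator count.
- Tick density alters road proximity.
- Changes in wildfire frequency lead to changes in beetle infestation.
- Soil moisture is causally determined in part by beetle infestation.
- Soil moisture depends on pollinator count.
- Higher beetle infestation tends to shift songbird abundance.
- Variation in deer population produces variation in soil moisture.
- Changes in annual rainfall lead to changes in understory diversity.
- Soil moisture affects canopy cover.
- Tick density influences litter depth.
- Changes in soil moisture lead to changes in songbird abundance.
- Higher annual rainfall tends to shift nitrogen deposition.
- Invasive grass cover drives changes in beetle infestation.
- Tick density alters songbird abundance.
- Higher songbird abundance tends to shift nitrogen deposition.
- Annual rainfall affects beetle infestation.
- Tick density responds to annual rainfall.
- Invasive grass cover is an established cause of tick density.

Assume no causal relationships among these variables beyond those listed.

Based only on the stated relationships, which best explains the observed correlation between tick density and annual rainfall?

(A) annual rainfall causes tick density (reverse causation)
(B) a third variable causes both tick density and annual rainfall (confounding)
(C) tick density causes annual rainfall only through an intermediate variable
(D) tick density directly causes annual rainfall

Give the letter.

The stated link runs annual rainfall → tick density; tick density has no causal path to annual rainfall. No variable causes both, so confounding is ruled out. The correlation reflects reverse causation.

A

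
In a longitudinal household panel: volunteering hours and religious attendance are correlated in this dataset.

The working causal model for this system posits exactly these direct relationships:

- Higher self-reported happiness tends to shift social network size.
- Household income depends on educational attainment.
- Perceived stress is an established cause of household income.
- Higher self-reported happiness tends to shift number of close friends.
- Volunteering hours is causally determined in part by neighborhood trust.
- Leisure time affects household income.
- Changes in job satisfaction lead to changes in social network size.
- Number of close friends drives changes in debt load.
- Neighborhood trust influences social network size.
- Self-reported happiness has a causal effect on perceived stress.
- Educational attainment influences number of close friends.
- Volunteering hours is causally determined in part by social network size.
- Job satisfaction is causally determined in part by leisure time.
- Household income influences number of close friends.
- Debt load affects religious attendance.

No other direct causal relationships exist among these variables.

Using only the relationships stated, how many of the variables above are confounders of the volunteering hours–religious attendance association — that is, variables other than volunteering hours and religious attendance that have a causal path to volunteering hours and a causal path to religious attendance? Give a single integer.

The common causes are: leisure time (to volunteering hours via leisure time → job satisfaction → social network size → volunteering hours; to religious attendance via leisure time → household income → number of close friends → debt load → religious attendance); self-reported happiness (to volunteering hours via self-reported happiness → social network size → volunteering hours; to religious attendance via self-reported happiness → number of close friends → debt load → religious attendance).
Every other variable lacks a causal path to at least one of volunteering hours and religious attendance.

2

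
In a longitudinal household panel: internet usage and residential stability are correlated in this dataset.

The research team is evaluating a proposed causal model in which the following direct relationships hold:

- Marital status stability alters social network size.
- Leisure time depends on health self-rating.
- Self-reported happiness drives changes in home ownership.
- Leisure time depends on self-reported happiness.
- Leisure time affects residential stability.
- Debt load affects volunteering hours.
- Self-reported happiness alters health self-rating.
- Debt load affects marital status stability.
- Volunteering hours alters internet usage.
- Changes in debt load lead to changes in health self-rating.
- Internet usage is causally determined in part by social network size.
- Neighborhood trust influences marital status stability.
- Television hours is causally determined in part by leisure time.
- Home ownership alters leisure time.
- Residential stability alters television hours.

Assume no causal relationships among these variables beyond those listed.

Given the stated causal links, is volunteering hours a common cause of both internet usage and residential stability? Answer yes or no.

no

Volunteering hours has no stated causal path to residential stability. A confounder must cause both variables, so volunteering hours does not qualify.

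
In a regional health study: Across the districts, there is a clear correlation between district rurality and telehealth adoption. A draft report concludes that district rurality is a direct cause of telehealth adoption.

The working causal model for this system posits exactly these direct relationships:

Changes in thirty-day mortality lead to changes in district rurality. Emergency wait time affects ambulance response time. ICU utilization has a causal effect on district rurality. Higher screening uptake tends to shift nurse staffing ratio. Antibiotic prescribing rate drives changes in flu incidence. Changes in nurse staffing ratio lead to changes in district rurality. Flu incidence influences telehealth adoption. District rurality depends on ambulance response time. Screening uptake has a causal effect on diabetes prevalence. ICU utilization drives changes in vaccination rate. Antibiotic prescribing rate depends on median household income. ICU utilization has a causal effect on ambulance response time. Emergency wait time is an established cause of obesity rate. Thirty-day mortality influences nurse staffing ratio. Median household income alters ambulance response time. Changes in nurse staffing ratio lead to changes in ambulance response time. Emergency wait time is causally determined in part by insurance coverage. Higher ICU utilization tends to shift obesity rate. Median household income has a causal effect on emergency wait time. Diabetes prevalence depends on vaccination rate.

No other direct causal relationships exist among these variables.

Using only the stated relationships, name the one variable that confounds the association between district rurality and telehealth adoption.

Median household income has a causal path to district rurality (median household income → ambulance response time → district rurality) and a separate causal path to telehealth adoption (median household income → antibiotic prescribing rate → flu incidence → telehealth adoption), so it is a common cause of both.
No stated relationship gives district rurality a causal route to telehealth adoption, so the correlation is explained by the shared upstream cause rather than a direct effect.

median household income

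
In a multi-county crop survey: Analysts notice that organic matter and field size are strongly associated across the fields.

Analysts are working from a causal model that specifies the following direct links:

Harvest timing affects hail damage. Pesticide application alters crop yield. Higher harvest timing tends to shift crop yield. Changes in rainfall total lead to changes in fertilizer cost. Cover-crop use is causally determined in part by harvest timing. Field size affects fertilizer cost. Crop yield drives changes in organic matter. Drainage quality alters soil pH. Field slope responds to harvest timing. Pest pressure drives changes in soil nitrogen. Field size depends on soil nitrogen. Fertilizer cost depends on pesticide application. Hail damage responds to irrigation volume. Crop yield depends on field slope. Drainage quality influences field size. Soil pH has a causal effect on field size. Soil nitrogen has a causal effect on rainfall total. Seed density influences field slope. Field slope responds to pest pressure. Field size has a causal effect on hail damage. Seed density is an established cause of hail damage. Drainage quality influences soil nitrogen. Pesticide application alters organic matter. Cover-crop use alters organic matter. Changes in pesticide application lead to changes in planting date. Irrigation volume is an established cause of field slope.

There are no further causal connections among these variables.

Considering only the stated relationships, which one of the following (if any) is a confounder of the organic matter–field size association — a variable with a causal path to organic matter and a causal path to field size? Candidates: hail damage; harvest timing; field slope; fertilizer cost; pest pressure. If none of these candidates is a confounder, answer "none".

pest pressure

Pest pressure causes organic matter (pest pressure → field slope → crop yield → organic matter) and also causes field size (pest pressure → soil nitrogen → field size); it is a common cause of both.
Each of the other candidates lacks a causal path to at least one of organic matter and field size, so they do not confound the relationship.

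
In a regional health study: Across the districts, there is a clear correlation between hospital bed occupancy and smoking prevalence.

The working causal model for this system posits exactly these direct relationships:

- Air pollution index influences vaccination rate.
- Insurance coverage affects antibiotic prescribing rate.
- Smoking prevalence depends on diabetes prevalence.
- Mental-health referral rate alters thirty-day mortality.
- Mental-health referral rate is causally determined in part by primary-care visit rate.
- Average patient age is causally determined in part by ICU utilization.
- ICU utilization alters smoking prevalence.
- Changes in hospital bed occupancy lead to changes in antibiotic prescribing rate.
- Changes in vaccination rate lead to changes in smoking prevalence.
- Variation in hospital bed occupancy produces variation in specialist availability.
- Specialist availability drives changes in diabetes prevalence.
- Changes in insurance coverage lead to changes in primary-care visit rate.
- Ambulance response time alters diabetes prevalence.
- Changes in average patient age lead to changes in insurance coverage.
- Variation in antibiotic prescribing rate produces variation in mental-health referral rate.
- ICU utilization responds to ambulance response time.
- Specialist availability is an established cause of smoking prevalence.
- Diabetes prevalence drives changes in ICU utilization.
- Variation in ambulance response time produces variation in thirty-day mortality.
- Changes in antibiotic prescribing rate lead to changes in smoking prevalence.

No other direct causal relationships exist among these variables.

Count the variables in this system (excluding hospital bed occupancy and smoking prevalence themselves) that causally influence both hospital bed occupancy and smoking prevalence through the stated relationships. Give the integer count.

No listed variable has a causal path to both hospital bed occupancy and smoking prevalence, so there are no common causes.

0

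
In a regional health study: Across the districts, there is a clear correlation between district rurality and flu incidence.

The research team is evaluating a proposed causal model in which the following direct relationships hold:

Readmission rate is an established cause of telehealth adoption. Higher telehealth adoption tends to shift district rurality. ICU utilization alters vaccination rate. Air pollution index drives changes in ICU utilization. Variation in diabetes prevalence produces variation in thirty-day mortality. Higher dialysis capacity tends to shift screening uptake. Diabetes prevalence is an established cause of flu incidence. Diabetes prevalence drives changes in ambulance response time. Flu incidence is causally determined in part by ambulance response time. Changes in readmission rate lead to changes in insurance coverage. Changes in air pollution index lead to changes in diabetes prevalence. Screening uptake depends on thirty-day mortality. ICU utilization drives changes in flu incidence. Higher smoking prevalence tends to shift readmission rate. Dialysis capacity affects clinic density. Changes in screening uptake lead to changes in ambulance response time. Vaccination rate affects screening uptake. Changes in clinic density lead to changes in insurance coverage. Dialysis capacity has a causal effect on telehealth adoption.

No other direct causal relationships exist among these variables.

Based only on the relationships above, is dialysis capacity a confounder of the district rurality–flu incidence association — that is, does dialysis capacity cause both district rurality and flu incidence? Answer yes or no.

yes

Dialysis capacity has a causal path to district rurality (dialysis capacity → telehealth adoption → district rurality) and to flu incidence (dialysis capacity → screening uptake → ambulance response time → flu incidence), so it is a common cause of both — a confounder.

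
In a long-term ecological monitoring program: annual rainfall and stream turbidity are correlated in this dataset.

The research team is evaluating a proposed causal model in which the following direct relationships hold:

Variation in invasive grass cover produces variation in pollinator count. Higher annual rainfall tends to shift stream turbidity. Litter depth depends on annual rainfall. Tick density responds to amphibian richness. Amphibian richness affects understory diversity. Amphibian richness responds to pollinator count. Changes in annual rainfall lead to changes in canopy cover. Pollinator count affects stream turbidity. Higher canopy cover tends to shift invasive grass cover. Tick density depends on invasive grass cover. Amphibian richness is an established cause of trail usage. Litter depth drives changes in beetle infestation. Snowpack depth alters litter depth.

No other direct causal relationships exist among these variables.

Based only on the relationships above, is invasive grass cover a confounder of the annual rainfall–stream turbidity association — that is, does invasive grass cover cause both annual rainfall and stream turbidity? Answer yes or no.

no

Invasive grass cover has no stated causal path to annual rainfall. A confounder must cause both variables, so invasive grass cover does not qualify.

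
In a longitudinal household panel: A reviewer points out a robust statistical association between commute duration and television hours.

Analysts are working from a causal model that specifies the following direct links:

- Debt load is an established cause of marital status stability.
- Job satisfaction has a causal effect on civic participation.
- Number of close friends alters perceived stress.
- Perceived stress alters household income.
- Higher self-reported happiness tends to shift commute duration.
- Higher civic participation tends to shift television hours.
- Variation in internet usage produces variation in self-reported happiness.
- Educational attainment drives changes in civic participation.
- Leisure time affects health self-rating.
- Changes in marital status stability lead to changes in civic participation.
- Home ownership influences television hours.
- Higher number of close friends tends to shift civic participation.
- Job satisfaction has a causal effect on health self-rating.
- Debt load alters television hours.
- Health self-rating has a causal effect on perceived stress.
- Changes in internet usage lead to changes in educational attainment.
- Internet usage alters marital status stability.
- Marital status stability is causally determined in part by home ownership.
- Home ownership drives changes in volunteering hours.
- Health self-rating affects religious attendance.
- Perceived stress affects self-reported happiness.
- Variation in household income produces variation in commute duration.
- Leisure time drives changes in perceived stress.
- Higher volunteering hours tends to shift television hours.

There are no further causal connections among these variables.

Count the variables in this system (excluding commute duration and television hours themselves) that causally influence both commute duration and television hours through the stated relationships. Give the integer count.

3

The common causes are: internet usage (to commute duration via internet usage → self-reported happiness → commute duration; to television hours via internet usage → educational attainment → civic participation → television hours); job satisfaction (to commute duration via job satisfaction → health self-rating → perceived stress → self-reported happiness → commute duration; to television hours via job satisfaction → civic participation → television hours); number of close friends (to commute duration via number of close friends → perceived stress → self-reported happiness → commute duration; to television hours via number of close friends → civic participation → television hours).
Every other variable lacks a causal path to at least one of commute duration and television hours.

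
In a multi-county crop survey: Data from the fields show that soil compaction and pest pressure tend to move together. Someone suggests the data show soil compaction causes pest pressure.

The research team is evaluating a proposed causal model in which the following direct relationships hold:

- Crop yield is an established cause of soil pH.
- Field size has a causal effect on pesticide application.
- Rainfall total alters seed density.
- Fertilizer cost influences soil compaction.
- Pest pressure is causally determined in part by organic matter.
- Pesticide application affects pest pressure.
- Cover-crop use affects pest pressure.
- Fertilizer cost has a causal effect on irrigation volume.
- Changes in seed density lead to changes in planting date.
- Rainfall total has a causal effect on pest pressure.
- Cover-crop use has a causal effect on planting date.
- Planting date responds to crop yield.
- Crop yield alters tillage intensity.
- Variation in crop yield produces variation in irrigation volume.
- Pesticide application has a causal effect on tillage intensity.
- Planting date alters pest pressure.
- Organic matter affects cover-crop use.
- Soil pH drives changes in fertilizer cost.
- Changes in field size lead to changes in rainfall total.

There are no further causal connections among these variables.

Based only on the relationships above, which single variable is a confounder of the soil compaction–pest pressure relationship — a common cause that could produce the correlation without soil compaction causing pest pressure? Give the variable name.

crop yield

Crop yield has a causal path to soil compaction (crop yield → soil pH → fertilizer cost → soil compaction) and a separate causal path to pest pressure (crop yield → planting date → pest pressure), so it is a common cause of both.
No stated relationship gives soil compaction a causal route to pest pressure, so the correlation is explained by the shared upstream cause rather than a direct effect.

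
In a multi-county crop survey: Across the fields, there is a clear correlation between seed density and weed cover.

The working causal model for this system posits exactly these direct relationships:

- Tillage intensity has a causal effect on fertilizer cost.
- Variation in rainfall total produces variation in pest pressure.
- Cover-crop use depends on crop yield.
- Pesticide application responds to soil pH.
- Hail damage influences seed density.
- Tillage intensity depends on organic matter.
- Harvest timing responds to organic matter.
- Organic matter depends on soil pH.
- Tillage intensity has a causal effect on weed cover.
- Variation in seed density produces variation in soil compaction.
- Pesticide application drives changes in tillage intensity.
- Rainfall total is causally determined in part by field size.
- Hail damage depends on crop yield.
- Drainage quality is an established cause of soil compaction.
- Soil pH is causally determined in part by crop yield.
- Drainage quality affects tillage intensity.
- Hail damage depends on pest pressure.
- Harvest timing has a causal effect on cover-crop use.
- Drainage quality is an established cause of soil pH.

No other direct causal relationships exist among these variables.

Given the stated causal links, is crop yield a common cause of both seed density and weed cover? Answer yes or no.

Crop yield has a causal path to seed density (crop yield → hail damage → seed density) and to weed cover (crop yield → soil pH → organic matter → tillage intensity → weed cover), so it is a common cause of both — a confounder.

yes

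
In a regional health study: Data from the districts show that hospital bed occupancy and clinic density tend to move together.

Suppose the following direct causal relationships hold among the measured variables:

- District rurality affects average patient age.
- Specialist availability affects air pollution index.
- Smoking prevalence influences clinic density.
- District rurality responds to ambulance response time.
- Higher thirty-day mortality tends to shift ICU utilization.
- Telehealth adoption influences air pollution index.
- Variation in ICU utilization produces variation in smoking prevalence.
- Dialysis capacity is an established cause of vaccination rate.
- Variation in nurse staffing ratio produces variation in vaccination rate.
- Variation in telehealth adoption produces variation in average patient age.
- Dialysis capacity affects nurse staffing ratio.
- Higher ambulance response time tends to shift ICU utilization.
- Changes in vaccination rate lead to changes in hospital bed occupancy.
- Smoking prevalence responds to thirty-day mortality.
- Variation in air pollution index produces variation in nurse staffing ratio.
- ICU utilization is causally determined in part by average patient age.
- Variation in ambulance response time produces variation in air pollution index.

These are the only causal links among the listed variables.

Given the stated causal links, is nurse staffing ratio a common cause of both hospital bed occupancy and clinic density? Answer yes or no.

Nurse staffing ratio has no stated causal path to clinic density. A confounder must cause both variables, so nurse staffing ratio does not qualify.

no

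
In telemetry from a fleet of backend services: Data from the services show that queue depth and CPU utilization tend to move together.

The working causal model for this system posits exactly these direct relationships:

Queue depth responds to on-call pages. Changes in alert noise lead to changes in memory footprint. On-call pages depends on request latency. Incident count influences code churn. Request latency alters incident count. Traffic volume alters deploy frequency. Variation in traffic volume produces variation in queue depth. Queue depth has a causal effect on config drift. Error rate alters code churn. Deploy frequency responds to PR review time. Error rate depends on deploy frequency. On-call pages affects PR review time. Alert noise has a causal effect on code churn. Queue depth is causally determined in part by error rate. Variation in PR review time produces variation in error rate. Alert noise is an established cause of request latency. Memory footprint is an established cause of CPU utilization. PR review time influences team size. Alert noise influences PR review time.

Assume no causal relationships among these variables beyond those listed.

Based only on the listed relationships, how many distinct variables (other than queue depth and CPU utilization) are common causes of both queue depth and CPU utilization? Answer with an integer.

1

The common causes are: alert noise (to queue depth via alert noise → request latency → on-call pages → queue depth; to CPU utilization via alert noise → memory footprint → CPU utilization).
Every other variable lacks a causal path to at least one of queue depth and CPU utilization.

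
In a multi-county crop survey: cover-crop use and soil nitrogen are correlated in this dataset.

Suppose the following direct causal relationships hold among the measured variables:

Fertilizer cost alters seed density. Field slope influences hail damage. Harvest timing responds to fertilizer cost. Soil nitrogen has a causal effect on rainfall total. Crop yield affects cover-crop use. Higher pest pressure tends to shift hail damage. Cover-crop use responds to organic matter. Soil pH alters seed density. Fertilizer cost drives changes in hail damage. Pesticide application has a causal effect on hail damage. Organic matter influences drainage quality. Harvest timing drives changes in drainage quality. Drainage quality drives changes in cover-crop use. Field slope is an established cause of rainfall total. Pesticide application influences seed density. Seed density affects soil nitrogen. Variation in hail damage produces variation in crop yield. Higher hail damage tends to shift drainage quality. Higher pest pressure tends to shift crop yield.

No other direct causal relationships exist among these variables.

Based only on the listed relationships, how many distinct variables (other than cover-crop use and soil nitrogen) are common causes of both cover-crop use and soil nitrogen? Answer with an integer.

2

The common causes are: fertilizer cost (to cover-crop use via fertilizer cost → hail damage → crop yield → cover-crop use; to soil nitrogen via fertilizer cost → seed density → soil nitrogen); pesticide application (to cover-crop use via pesticide application → hail damage → crop yield → cover-crop use; to soil nitrogen via pesticide application → seed density → soil nitrogen).
Every other variable lacks a causal path to at least one of cover-crop use and soil nitrogen.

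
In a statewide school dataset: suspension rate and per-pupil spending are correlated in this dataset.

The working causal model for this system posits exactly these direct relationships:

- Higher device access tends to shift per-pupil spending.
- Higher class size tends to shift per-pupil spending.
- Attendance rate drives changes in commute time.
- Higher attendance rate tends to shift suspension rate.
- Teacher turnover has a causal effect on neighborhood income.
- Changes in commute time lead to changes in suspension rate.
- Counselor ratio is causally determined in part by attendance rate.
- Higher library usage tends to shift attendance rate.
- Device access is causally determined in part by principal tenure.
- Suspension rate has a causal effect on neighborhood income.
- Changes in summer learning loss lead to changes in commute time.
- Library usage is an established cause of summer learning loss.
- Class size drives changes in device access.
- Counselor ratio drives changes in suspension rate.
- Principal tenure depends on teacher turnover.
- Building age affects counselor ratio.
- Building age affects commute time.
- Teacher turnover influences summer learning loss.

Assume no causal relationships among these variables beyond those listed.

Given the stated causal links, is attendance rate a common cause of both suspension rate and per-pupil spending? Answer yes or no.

no

Attendance rate has no stated causal path to per-pupil spending. A confounder must cause both variables, so attendance rate does not qualify.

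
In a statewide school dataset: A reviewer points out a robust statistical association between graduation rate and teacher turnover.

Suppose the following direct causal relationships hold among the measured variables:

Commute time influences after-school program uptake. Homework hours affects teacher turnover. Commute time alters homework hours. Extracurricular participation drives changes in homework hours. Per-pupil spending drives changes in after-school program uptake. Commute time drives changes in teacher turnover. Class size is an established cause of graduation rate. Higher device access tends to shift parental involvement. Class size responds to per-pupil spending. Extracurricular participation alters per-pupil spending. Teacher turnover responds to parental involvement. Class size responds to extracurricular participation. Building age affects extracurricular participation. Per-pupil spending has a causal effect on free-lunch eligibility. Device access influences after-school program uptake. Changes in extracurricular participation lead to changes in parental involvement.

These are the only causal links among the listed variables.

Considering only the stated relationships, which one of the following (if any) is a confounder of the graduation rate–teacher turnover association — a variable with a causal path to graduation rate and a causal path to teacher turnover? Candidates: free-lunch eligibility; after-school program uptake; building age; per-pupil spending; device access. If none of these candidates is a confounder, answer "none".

building age

Building age causes graduation rate (building age → extracurricular participation → class size → graduation rate) and also causes teacher turnover (building age → extracurricular participation → parental involvement → teacher turnover); it is a common cause of both.
Each of the other candidates lacks a causal path to at least one of graduation rate and teacher turnover, so they do not confound the relationship.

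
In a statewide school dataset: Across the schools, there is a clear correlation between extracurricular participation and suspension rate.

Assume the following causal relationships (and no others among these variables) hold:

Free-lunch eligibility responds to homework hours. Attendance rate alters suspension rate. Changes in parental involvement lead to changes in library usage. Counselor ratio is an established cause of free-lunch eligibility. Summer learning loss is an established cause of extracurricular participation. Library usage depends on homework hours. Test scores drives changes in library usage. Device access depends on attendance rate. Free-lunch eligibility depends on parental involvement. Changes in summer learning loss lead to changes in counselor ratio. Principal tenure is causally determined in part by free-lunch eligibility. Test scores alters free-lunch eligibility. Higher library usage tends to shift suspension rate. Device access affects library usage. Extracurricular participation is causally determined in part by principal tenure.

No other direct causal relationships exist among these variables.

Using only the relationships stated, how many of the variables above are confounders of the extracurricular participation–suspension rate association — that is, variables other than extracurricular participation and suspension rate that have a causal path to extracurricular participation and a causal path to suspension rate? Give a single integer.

3

The common causes are: homework hours (to extracurricular participation via homework hours → free-lunch eligibility → principal tenure → extracurricular participation; to suspension rate via homework hours → library usage → suspension rate); parental involvement (to extracurricular participation via parental involvement → free-lunch eligibility → principal tenure → extracurricular participation; to suspension rate via parental involvement → library usage → suspension rate); test scores (to extracurricular participation via test scores → free-lunch eligibility → principal tenure → extracurricular participation; to suspension rate via test scores → library usage → suspension rate).
Every other variable lacks a causal path to at least one of extracurricular participation and suspension rate.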